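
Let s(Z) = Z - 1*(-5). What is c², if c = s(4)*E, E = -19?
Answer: 29241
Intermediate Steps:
s(Z) = 5 + Z (s(Z) = Z + 5 = 5 + Z)
c = -171 (c = (5 + 4)*(-19) = 9*(-19) = -171)
c² = (-171)² = 29241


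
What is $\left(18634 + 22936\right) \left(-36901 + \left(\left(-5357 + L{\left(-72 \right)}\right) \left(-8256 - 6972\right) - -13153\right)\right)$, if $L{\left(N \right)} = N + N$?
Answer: $3481299603600$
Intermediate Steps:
$L{\left(N \right)} = 2 N$
$\left(18634 + 22936\right) \left(-36901 + \left(\left(-5357 + L{\left(-72 \right)}\right) \left(-8256 - 6972\right) - -13153\right)\right) = \left(18634 + 22936\right) \left(-36901 - \left(-13153 - \left(-5357 + 2 \left(-72\right)\right) \left(-8256 - 6972\right)\right)\right) = 41570 \left(-36901 + \left(\left(-5357 - 144\right) \left(-15228\right) + 13153\right)\right) = 41570 \left(-36901 + \left(\left(-5501\right) \left(-15228\right) + 13153\right)\right) = 41570 \left(-36901 + \left(83769228 + 13153\right)\right) = 41570 \left(-36901 + 83782381\right) = 41570 \cdot 83745480 = 3481299603600$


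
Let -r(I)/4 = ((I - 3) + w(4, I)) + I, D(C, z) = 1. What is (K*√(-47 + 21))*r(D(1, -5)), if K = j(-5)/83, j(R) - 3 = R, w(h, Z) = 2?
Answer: 8*I*√26/83 ≈ 0.49147*I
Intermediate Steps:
j(R) = 3 + R
r(I) = 4 - 8*I (r(I) = -4*(((I - 3) + 2) + I) = -4*(((-3 + I) + 2) + I) = -4*((-1 + I) + I) = -4*(-1 + 2*I) = 4 - 8*I)
K = -2/83 (K = (3 - 5)/83 = -2*1/83 = -2/83 ≈ -0.024096)
(K*√(-47 + 21))*r(D(1, -5)) = (-2*√(-47 + 21)/83)*(4 - 8*1) = (-2*I*√26/83)*(4 - 8) = -2*I*√26/83*(-4) = 8*I*√26/83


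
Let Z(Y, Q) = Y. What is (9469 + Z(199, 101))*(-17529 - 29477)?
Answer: -454454008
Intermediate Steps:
(9469 + Z(199, 101))*(-17529 - 29477) = (9469 + 199)*(-17529 - 29477) = 9668*(-47006) = -454454008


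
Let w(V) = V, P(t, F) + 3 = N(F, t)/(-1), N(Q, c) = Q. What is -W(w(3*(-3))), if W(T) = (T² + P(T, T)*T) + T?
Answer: -18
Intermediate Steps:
P(t, F) = -3 - F (P(t, F) = -3 + F/(-1) = -3 + F*(-1) = -3 - F)
W(T) = T + T² + T*(-3 - T) (W(T) = (T² + (-3 - T)*T) + T = (T² + T*(-3 - T)) + T = T + T² + T*(-3 - T))
-W(w(3*(-3))) = -(-2)*3*(-3) = -(-2)*(-9) = -1*18 = -18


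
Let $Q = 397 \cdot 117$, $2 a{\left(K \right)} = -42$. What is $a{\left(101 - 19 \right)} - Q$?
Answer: $-46470$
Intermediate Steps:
$a{\left(K \right)} = -21$ ($a{\left(K \right)} = \frac{1}{2} \left(-42\right) = -21$)
$Q = 46449$
$a{\left(101 - 19 \right)} - Q = -21 - 46449 = -46470$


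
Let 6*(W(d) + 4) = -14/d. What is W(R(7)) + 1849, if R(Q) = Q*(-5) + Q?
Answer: 22141/12 ≈ 1845.1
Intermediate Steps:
R(Q) = -4*Q (R(Q) = -5*Q + Q = -4*Q)
W(d) = -4 - 7/(3*d) (W(d) = -4 + (-14/d)/6 = -4 - 7/(3*d))
W(R(7)) + 1849 = (-4 - 7/(3*((-4*7)))) + 1849 = (-4 - 7/3/(-28)) + 1849 = (-4 - 7/3*(-1/28)) + 1849 = (-4 + 1/12) + 1849 = -47/12 + 1849 = 22141/12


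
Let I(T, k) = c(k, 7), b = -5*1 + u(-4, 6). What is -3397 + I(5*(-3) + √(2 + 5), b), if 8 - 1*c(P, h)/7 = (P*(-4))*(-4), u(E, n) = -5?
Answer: -2221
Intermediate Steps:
b = -10 (b = -5*1 - 5 = -5 - 5 = -10)
c(P, h) = 56 - 112*P (c(P, h) = 56 - 7*P*(-4)*(-4) = 56 - 7*(-4*P)*(-4) = 56 - 112*P)
I(T, k) = 56 - 112*k
-3397 + I(5*(-3) + √(2 + 5), b) = -3397 + (56 - 112*(-10)) = -3397 + (56 + 1120) = -3397 + 1176 = -2221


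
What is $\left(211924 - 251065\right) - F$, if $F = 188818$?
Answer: $-227959$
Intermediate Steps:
$\left(211924 - 251065\right) - F = \left(211924 - 251065\right) - 188818 = -39141 - 188818 = -227959$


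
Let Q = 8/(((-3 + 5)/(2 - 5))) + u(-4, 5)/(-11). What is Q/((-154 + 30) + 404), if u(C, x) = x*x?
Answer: -157/3080 ≈ -0.050974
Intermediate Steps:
u(C, x) = x**2
Q = -157/11 (Q = 8/(((-3 + 5)/(2 - 5))) + 5**2/(-11) = 8/((2/(-3))) + 25*(-1/11) = 8/((2*(-1/3))) - 25/11 = 8/(-2/3) - 25/11 = 8*(-3/2) - 25/11 = -12 - 25/11 = -157/11 ≈ -14.273)
Q/((-154 + 30) + 404) = -157/11/((-154 + 30) + 404) = -157/11/(-124 + 404) = -157/11/280 = (1/280)*(-157/11) = -157/3080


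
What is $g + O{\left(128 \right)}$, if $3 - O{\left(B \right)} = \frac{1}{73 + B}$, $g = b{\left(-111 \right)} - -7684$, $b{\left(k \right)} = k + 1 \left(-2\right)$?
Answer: $\frac{1522373}{201} \approx 7574.0$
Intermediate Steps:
$b{\left(k \right)} = -2 + k$ ($b{\left(k \right)} = k - 2 = -2 + k$)
$g = 7571$ ($g = \left(-2 - 111\right) - -7684 = -113 + 7684 = 7571$)
$O{\left(B \right)} = 3 - \frac{1}{73 + B}$
$g + O{\left(128 \right)} = 7571 + \frac{218 + 3 \cdot 128}{73 + 128} = 7571 + \frac{218 + 384}{201} = 7571 + \frac{1}{201} \cdot 602 = 7571 + \frac{602}{201} = \frac{1522373}{201}$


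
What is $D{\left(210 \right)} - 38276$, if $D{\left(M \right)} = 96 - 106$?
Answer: $-38286$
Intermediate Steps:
$D{\left(M \right)} = -10$ ($D{\left(M \right)} = 96 - 106 = -10$)
$D{\left(210 \right)} - 38276 = -10 - 38276 = -38286$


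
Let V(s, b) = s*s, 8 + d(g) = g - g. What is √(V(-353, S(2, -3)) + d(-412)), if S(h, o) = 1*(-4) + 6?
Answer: √124601 ≈ 352.99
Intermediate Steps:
S(h, o) = 2 (S(h, o) = -4 + 6 = 2)
d(g) = -8 (d(g) = -8 + (g - g) = -8 + 0 = -8)
V(s, b) = s²
√(V(-353, S(2, -3)) + d(-412)) = √((-353)² - 8) = √(124609 - 8) = √124601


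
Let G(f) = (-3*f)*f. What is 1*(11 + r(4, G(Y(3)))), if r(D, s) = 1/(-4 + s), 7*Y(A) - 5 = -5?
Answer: 43/4 ≈ 10.750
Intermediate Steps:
Y(A) = 0 (Y(A) = 5/7 + (⅐)*(-5) = 5/7 - 5/7 = 0)
G(f) = -3*f²
1*(11 + r(4, G(Y(3)))) = 1*(11 + 1/(-4 - 3*0²)) = 1*(11 + 1/(-4 - 3*0)) = 1*(11 + 1/(-4 + 0)) = 1*(11 + 1/(-4)) = 1*(11 - ¼) = 1*(43/4) = 43/4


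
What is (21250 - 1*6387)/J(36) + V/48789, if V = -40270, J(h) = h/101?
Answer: 8137643543/195156 ≈ 41698.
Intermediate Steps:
J(h) = h/101 (J(h) = h*(1/101) = h/101)
(21250 - 1*6387)/J(36) + V/48789 = (21250 - 1*6387)/(((1/101)*36)) - 40270/48789 = (21250 - 6387)/(36/101) - 40270*1/48789 = 14863*(101/36) - 40270/48789 = 1501163/36 - 40270/48789 = 8137643543/195156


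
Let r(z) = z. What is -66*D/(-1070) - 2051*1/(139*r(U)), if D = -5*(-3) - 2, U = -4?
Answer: 1335809/297460 ≈ 4.4907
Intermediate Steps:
D = 13 (D = 15 - 2 = 13)
-66*D/(-1070) - 2051*1/(139*r(U)) = -66*13/(-1070) - 2051/(139*(-4)) = -858*(-1/1070) - 2051/(-556) = 429/535 - 2051*(-1/556) = 429/535 + 2051/556 = 1335809/297460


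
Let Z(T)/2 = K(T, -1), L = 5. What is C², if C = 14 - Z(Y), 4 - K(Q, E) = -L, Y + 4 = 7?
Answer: 16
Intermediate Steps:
Y = 3 (Y = -4 + 7 = 3)
K(Q, E) = 9 (K(Q, E) = 4 - (-1)*5 = 4 - 1*(-5) = 4 + 5 = 9)
Z(T) = 18 (Z(T) = 2*9 = 18)
C = -4 (C = 14 - 1*18 = 14 - 18 = -4)
C² = (-4)² = 16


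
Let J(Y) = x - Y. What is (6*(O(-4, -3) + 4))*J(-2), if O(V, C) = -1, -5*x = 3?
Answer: 126/5 ≈ 25.200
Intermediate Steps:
x = -⅗ (x = -⅕*3 = -⅗ ≈ -0.60000)
J(Y) = -⅗ - Y
(6*(O(-4, -3) + 4))*J(-2) = (6*(-1 + 4))*(-⅗ - 1*(-2)) = (6*3)*(-⅗ + 2) = 18*(7/5) = 126/5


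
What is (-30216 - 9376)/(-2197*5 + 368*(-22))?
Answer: 39592/19081 ≈ 2.0749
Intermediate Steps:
(-30216 - 9376)/(-2197*5 + 368*(-22)) = -39592/(-10985 - 8096) = -39592/(-19081) = -39592*(-1/19081) = 39592/19081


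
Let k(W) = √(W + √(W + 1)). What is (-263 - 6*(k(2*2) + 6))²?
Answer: (299 + 6*√(4 + √5))² ≈ 98586.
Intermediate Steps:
k(W) = √(W + √(1 + W))
(-263 - 6*(k(2*2) + 6))² = (-263 - 6*(√(2*2 + √(1 + 2*2)) + 6))² = (-263 - 6*(√(4 + √(1 + 4)) + 6))² = (-263 - 6*(√(4 + √5) + 6))² = (-263 - 6*(6 + √(4 + √5)))² = (-263 + (-36 - 6*√(4 + √5)))² = (-299 - 6*√(4 + √5))²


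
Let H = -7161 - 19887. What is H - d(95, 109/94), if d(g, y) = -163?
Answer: -26885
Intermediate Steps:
H = -27048
H - d(95, 109/94) = -27048 - 1*(-163) = -27048 + 163 = -26885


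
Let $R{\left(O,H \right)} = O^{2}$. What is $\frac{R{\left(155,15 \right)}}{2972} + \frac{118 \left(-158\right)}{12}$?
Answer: $- \frac{13780417}{8916} \approx -1545.6$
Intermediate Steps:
$\frac{R{\left(155,15 \right)}}{2972} + \frac{118 \left(-158\right)}{12} = \frac{155^{2}}{2972} + \frac{118 \left(-158\right)}{12} = 24025 \cdot \frac{1}{2972} - \frac{4661}{3} = \frac{24025}{2972} - \frac{4661}{3} = - \frac{13780417}{8916}$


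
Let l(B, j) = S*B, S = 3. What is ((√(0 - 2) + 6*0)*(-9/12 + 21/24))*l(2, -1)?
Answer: 3*I*√2/4 ≈ 1.0607*I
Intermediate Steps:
l(B, j) = 3*B
((√(0 - 2) + 6*0)*(-9/12 + 21/24))*l(2, -1) = ((√(0 - 2) + 6*0)*(-9/12 + 21/24))*(3*2) = ((√(-2) + 0)*(-9*1/12 + 21*(1/24)))*6 = ((I*√2 + 0)*(-¾ + 7/8))*6 = ((I*√2)*(⅛))*6 = (I*√2/8)*6 = 3*I*√2/4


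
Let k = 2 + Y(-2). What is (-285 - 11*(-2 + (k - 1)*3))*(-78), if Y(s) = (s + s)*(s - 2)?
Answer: 64272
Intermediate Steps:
Y(s) = 2*s*(-2 + s) (Y(s) = (2*s)*(-2 + s) = 2*s*(-2 + s))
k = 18 (k = 2 + 2*(-2)*(-2 - 2) = 2 + 2*(-2)*(-4) = 2 + 16 = 18)
(-285 - 11*(-2 + (k - 1)*3))*(-78) = (-285 - 11*(-2 + (18 - 1)*3))*(-78) = (-285 - 11*(-2 + 17*3))*(-78) = (-285 - 11*(-2 + 51))*(-78) = (-285 - 11*49)*(-78) = (-285 - 539)*(-78) = -824*(-78) = 64272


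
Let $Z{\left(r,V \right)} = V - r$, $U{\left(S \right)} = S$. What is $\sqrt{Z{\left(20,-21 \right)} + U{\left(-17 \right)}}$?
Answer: $i \sqrt{58} \approx 7.6158 i$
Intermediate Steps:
$\sqrt{Z{\left(20,-21 \right)} + U{\left(-17 \right)}} = \sqrt{\left(-21 - 20\right) - 17} = \sqrt{-41 - 17} = \sqrt{-58} = i \sqrt{58}$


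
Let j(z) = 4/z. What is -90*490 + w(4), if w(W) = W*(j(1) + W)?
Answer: -44068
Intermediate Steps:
w(W) = W*(4 + W) (w(W) = W*(4/1 + W) = W*(4*1 + W) = W*(4 + W))
-90*490 + w(4) = -90*490 + 4*(4 + 4) = -44100 + 4*8 = -44100 + 32 = -44068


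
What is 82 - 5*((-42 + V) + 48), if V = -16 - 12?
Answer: 192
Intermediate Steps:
V = -28
82 - 5*((-42 + V) + 48) = 82 - 5*((-42 - 28) + 48) = 82 - 5*(-70 + 48) = 82 - 5*(-22) = 82 + 110 = 192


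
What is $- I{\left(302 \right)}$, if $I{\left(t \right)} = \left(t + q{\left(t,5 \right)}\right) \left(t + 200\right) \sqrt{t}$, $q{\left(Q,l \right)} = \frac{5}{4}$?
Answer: $- \frac{304463 \sqrt{302}}{2} \approx -2.6455 \cdot 10^{6}$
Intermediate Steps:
$q{\left(Q,l \right)} = \frac{5}{4}$ ($q{\left(Q,l \right)} = 5 \cdot \frac{1}{4} = \frac{5}{4}$)
$I{\left(t \right)} = \sqrt{t} \left(200 + t\right) \left(\frac{5}{4} + t\right)$ ($I{\left(t \right)} = \left(t + \frac{5}{4}\right) \left(t + 200\right) \sqrt{t} = \left(\frac{5}{4} + t\right) \left(200 + t\right) \sqrt{t} = \left(200 + t\right) \left(\frac{5}{4} + t\right) \sqrt{t} = \sqrt{t} \left(200 + t\right) \left(\frac{5}{4} + t\right)$)
$- I{\left(302 \right)} = - \sqrt{302} \left(250 + 302^{2} + \frac{805}{4} \cdot 302\right) = - \sqrt{302} \left(250 + 91204 + \frac{121555}{2}\right) = - \frac{\sqrt{302} \cdot 304463}{2} = - \frac{304463 \sqrt{302}}{2}$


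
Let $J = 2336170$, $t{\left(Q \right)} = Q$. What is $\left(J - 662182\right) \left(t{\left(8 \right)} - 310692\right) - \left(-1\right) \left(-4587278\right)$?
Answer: $-520085875070$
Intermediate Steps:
$\left(J - 662182\right) \left(t{\left(8 \right)} - 310692\right) - \left(-1\right) \left(-4587278\right) = \left(2336170 - 662182\right) \left(8 - 310692\right) - \left(-1\right) \left(-4587278\right) = 1673988 \left(-310684\right) - 4587278 = -520081287792 - 4587278 = -520085875070$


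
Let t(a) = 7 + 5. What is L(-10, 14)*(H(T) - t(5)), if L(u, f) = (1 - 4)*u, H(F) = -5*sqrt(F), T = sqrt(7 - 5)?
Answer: -360 - 150*2**(1/4) ≈ -538.38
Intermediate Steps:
t(a) = 12
T = sqrt(2) ≈ 1.4142
L(u, f) = -3*u
L(-10, 14)*(H(T) - t(5)) = (-3*(-10))*(-5*2**(1/4) - 1*12) = 30*(-5*2**(1/4) - 12) = 30*(-12 - 5*2**(1/4)) = -360 - 150*2**(1/4)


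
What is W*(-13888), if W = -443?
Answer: 6152384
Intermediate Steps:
W*(-13888) = -443*(-13888) = 6152384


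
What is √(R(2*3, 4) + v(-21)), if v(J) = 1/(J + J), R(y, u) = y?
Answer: √10542/42 ≈ 2.4446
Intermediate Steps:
v(J) = 1/(2*J)
√(R(2*3, 4) + v(-21)) = √(2*3 + (½)/(-21)) = √(6 + (½)*(-1/21)) = √(6 - 1/42) = √(251/42) = √10542/42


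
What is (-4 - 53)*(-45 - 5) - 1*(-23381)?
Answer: 26231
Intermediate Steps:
(-4 - 53)*(-45 - 5) - 1*(-23381) = -57*(-50) + 23381 = 2850 + 23381 = 26231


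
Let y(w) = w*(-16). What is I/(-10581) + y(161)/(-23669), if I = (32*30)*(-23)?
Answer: 183289392/83480563 ≈ 2.1956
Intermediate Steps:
I = -22080 (I = 960*(-23) = -22080)
y(w) = -16*w
I/(-10581) + y(161)/(-23669) = -22080/(-10581) - 16*161/(-23669) = -22080*(-1/10581) - 2576*(-1/23669) = 7360/3527 + 2576/23669 = 183289392/83480563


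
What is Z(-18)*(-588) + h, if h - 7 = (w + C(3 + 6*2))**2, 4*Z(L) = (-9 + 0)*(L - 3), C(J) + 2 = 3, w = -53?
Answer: -25072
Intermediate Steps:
C(J) = 1 (C(J) = -2 + 3 = 1)
Z(L) = 27/4 - 9*L/4 (Z(L) = ((-9 + 0)*(L - 3))/4 = (-9*(-3 + L))/4 = (27 - 9*L)/4 = 27/4 - 9*L/4)
h = 2711 (h = 7 + (-53 + 1)**2 = 7 + (-52)**2 = 7 + 2704 = 2711)
Z(-18)*(-588) + h = (27/4 - 9/4*(-18))*(-588) + 2711 = (27/4 + 81/2)*(-588) + 2711 = (189/4)*(-588) + 2711 = -27783 + 2711 = -25072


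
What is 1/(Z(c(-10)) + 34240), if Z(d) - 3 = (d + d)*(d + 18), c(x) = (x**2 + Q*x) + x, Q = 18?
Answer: 1/47203 ≈ 2.1185e-5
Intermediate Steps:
c(x) = x**2 + 19*x (c(x) = (x**2 + 18*x) + x = x**2 + 19*x)
Z(d) = 3 + 2*d*(18 + d) (Z(d) = 3 + (d + d)*(d + 18) = 3 + (2*d)*(18 + d) = 3 + 2*d*(18 + d))
1/(Z(c(-10)) + 34240) = 1/((3 + 2*(-10*(19 - 10))**2 + 36*(-10*(19 - 10))) + 34240) = 1/((3 + 2*(-10*9)**2 + 36*(-10*9)) + 34240) = 1/((3 + 2*(-90)**2 + 36*(-90)) + 34240) = 1/((3 + 2*8100 - 3240) + 34240) = 1/((3 + 16200 - 3240) + 34240) = 1/(12963 + 34240) = 1/47203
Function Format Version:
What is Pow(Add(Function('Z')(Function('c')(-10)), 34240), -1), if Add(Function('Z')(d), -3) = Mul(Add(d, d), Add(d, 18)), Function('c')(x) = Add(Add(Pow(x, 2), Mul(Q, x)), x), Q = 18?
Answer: Rational(1, 47203) ≈ 2.1185e-5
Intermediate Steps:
Function('c')(x) = Add(Pow(x, 2), Mul(19, x)) (Function('c')(x) = Add(Add(Pow(x, 2), Mul(18, x)), x) = Add(Pow(x, 2), Mul(19, x)))
Function('Z')(d) = Add(3, Mul(2, d, Add(18, d))) (Function('Z')(d) = Add(3, Mul(Add(d, d), Add(d, 18))) = Add(3, Mul(Mul(2, d), Add(18, d))) = Add(3, Mul(2, d, Add(18, d))))
Pow(Add(Function('Z')(Function('c')(-10)), 34240), -1) = Pow(Add(Add(3, Mul(2, Pow(Mul(-10, Add(19, -10)), 2)), Mul(36, Mul(-10, Add(19, -10)))), 34240), -1) = Pow(Add(Add(3, Mul(2, Pow(Mul(-10, 9), 2)), Mul(36, Mul(-10, 9))), 34240), -1) = Pow(Add(Add(3, Mul(2, Pow(-90, 2)), Mul(36, -90)), 34240), -1) = Pow(Add(Add(3, Mul(2, 8100), -3240), 34240), -1) = Pow(Add(Add(3, 16200, -3240), 34240), -1) = Pow(Add(12963, 34240), -1) = Pow(47203, -1) = Rational(1, 47203)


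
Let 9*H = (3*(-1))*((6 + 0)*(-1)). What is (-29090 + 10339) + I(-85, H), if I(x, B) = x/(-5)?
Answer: -18734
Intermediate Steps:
H = 2 (H = ((3*(-1))*((6 + 0)*(-1)))/9 = (-18*(-1))/9 = (-3*(-6))/9 = (⅑)*18 = 2)
I(x, B) = -x/5 (I(x, B) = x*(-⅕) = -x/5)
(-29090 + 10339) + I(-85, H) = (-29090 + 10339) - ⅕*(-85) = -18751 + 17 = -18734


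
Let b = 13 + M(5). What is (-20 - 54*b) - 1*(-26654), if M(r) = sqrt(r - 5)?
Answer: 25932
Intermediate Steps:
M(r) = sqrt(-5 + r)
b = 13 (b = 13 + sqrt(-5 + 5) = 13 + sqrt(0) = 13 + 0 = 13)
(-20 - 54*b) - 1*(-26654) = (-20 - 54*13) - 1*(-26654) = (-20 - 702) + 26654 = -722 + 26654 = 25932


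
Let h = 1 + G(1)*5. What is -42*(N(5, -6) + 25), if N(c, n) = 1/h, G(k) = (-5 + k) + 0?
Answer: -19908/19 ≈ -1047.8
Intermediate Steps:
G(k) = -5 + k
h = -19 (h = 1 + (-5 + 1)*5 = 1 - 4*5 = 1 - 20 = -19)
N(c, n) = -1/19 (N(c, n) = 1/(-19) = -1/19)
-42*(N(5, -6) + 25) = -42*(-1/19 + 25) = -42*474/19 = -19908/19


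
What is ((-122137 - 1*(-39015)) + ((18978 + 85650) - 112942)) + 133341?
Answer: 41905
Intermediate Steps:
((-122137 - 1*(-39015)) + ((18978 + 85650) - 112942)) + 133341 = ((-122137 + 39015) + (104628 - 112942)) + 133341 = (-83122 - 8314) + 133341 = -91436 + 133341 = 41905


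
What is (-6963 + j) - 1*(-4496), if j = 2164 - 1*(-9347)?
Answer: 9044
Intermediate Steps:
j = 11511 (j = 2164 + 9347 = 11511)
(-6963 + j) - 1*(-4496) = (-6963 + 11511) - 1*(-4496) = 4548 + 4496 = 9044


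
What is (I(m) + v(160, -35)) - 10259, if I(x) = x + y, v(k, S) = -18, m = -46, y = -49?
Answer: -10372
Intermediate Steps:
I(x) = -49 + x (I(x) = x - 49 = -49 + x)
(I(m) + v(160, -35)) - 10259 = ((-49 - 46) - 18) - 10259 = (-95 - 18) - 10259 = -113 - 10259 = -10372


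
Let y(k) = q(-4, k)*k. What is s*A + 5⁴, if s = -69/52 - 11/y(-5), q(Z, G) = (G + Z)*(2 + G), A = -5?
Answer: 886243/1404 ≈ 631.23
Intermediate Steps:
q(Z, G) = (2 + G)*(G + Z)
y(k) = k*(-8 + k² - 2*k) (y(k) = (k² + 2*k + 2*(-4) + k*(-4))*k = (k² + 2*k - 8 - 4*k)*k = (-8 + k² - 2*k)*k = k*(-8 + k² - 2*k))
s = -8743/7020 (s = -69/52 - 11*(-1/(5*(-8 + (-5)² - 2*(-5)))) = -69*1/52 - 11*(-1/(5*(-8 + 25 + 10))) = -69/52 - 11/((-5*27)) = -69/52 - 11/(-135) = -69/52 - 11*(-1/135) = -69/52 + 11/135 = -8743/7020 ≈ -1.2454)
s*A + 5⁴ = -8743/7020*(-5) + 5⁴ = 8743/1404 + 625 = 886243/1404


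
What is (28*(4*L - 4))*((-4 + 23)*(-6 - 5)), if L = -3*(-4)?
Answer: -257488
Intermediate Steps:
L = 12
(28*(4*L - 4))*((-4 + 23)*(-6 - 5)) = (28*(4*12 - 4))*((-4 + 23)*(-6 - 5)) = (28*(48 - 4))*(19*(-11)) = (28*44)*(-209) = 1232*(-209) = -257488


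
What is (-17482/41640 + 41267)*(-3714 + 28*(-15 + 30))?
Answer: -471684439251/3470 ≈ -1.3593e+8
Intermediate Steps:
(-17482/41640 + 41267)*(-3714 + 28*(-15 + 30)) = (-17482*1/41640 + 41267)*(-3714 + 28*15) = (-8741/20820 + 41267)*(-3714 + 420) = (859170199/20820)*(-3294) = -471684439251/3470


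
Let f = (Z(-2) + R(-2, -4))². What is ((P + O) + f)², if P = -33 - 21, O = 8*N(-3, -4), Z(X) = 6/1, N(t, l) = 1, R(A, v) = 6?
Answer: 9604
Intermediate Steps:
Z(X) = 6 (Z(X) = 6*1 = 6)
O = 8 (O = 8*1 = 8)
P = -54
f = 144 (f = (6 + 6)² = 12² = 144)
((P + O) + f)² = ((-54 + 8) + 144)² = (-46 + 144)² = 98² = 9604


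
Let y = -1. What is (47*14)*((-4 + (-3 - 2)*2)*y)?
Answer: 9212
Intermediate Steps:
(47*14)*((-4 + (-3 - 2)*2)*y) = (47*14)*((-4 + (-3 - 2)*2)*(-1)) = 658*((-4 - 5*2)*(-1)) = 658*((-4 - 10)*(-1)) = 658*(-14*(-1)) = 658*14 = 9212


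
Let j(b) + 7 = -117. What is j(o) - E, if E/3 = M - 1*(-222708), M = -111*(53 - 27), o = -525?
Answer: -659590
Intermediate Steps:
j(b) = -124 (j(b) = -7 - 117 = -124)
M = -2886 (M = -111*26 = -2886)
E = 659466 (E = 3*(-2886 - 1*(-222708)) = 3*(-2886 + 222708) = 3*219822 = 659466)
j(o) - E = -124 - 1*659466 = -124 - 659466 = -659590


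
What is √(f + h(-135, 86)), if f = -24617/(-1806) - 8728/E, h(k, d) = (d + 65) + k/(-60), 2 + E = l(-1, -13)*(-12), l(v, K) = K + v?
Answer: √2568306688059/149898 ≈ 10.691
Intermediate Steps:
E = 166 (E = -2 + (-13 - 1)*(-12) = -2 - 14*(-12) = -2 + 168 = 166)
h(k, d) = 65 + d - k/60 (h(k, d) = (65 + d) + k*(-1/60) = (65 + d) - k/60 = 65 + d - k/60)
f = -5838173/149898 (f = -24617/(-1806) - 8728/166 = -24617*(-1/1806) - 8728*1/166 = 24617/1806 - 4364/83 = -5838173/149898 ≈ -38.948)
√(f + h(-135, 86)) = √(-5838173/149898 + (65 + 86 - 1/60*(-135))) = √(-5838173/149898 + (65 + 86 + 9/4)) = √(-5838173/149898 + 613/4) = √(34267391/299796) = √2568306688059/149898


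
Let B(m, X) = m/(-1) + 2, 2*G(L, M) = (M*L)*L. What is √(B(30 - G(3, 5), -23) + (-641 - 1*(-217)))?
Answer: I*√1718/2 ≈ 20.724*I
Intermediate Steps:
G(L, M) = M*L²/2 (G(L, M) = ((M*L)*L)/2 = ((L*M)*L)/2 = (M*L²)/2 = M*L²/2)
B(m, X) = 2 - m (B(m, X) = m*(-1) + 2 = -m + 2 = 2 - m)
√(B(30 - G(3, 5), -23) + (-641 - 1*(-217))) = √((2 - (30 - 5*3²/2)) + (-641 - 1*(-217))) = √((2 - (30 - 5*9/2)) + (-641 + 217)) = √((2 - (30 - 1*45/2)) - 424) = √((2 - (30 - 45/2)) - 424) = √((2 - 1*15/2) - 424) = √((2 - 15/2) - 424) = √(-11/2 - 424) = √(-859/2) = I*√1718/2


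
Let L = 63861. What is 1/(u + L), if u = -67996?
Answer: -1/4135 ≈ -0.00024184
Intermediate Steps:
1/(u + L) = 1/(-67996 + 63861) = 1/(-4135) = -1/4135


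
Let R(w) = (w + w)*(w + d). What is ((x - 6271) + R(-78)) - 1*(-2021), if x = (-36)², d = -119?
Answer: 27778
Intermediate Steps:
R(w) = 2*w*(-119 + w) (R(w) = (w + w)*(w - 119) = (2*w)*(-119 + w) = 2*w*(-119 + w))
x = 1296
((x - 6271) + R(-78)) - 1*(-2021) = ((1296 - 6271) + 2*(-78)*(-119 - 78)) - 1*(-2021) = (-4975 + 2*(-78)*(-197)) + 2021 = (-4975 + 30732) + 2021 = 25757 + 2021 = 27778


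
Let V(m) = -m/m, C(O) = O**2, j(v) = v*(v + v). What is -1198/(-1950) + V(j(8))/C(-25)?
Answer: 14936/24375 ≈ 0.61276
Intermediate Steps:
j(v) = 2*v**2 (j(v) = v*(2*v) = 2*v**2)
V(m) = -1 (V(m) = -1*1 = -1)
-1198/(-1950) + V(j(8))/C(-25) = -1198/(-1950) - 1/((-25)**2) = -1198*(-1/1950) - 1/625 = 599/975 - 1*1/625 = 599/975 - 1/625 = 14936/24375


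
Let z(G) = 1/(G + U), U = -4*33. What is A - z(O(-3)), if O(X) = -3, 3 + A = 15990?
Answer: 2158246/135 ≈ 15987.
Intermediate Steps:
A = 15987 (A = -3 + 15990 = 15987)
U = -132
z(G) = 1/(-132 + G) (z(G) = 1/(G - 132) = 1/(-132 + G))
A - z(O(-3)) = 15987 - 1/(-132 - 3) = 15987 - 1/(-135) = 15987 - 1*(-1/135) = 15987 + 1/135 = 2158246/135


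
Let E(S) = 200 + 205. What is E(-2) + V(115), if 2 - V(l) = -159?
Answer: 566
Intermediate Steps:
E(S) = 405
V(l) = 161 (V(l) = 2 - 1*(-159) = 2 + 159 = 161)
E(-2) + V(115) = 405 + 161 = 566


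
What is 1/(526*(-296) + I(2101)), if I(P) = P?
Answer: -1/153595 ≈ -6.5106e-6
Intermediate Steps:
1/(526*(-296) + I(2101)) = 1/(526*(-296) + 2101) = 1/(-155696 + 2101) = 1/(-153595) = -1/153595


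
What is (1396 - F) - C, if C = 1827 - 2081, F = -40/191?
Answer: 315190/191 ≈ 1650.2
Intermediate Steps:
F = -40/191 (F = -40*1/191 = -40/191 ≈ -0.20942)
C = -254
(1396 - F) - C = (1396 - 1*(-40/191)) - 1*(-254) = (1396 + 40/191) + 254 = 266676/191 + 254 = 315190/191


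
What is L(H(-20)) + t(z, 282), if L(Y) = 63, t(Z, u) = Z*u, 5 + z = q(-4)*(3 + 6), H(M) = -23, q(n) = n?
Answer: -11499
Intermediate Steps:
z = -41 (z = -5 - 4*(3 + 6) = -5 - 4*9 = -5 - 36 = -41)
L(H(-20)) + t(z, 282) = 63 - 41*282 = 63 - 11562 = -11499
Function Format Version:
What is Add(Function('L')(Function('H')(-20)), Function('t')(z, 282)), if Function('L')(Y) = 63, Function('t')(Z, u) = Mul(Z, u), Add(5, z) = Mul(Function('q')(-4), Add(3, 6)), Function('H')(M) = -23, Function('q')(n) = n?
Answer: -11499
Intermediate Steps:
z = -41 (z = Add(-5, Mul(-4, Add(3, 6))) = Add(-5, Mul(-4, 9)) = Add(-5, -36) = -41)
Add(Function('L')(Function('H')(-20)), Function('t')(z, 282)) = Add(63, Mul(-41, 282)) = Add(63, -11562) = -11499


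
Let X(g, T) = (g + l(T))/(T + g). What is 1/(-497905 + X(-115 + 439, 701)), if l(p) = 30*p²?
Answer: -1025/495610271 ≈ -2.0682e-6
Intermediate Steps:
X(g, T) = (g + 30*T²)/(T + g)
1/(-497905 + X(-115 + 439, 701)) = 1/(-497905 + ((-115 + 439) + 30*701²)/(701 + (-115 + 439))) = 1/(-497905 + (324 + 30*491401)/(701 + 324)) = 1/(-497905 + (324 + 14742030)/1025) = 1/(-497905 + (1/1025)*14742354) = 1/(-497905 + 14742354/1025) = 1/(-495610271/1025) = -1025/495610271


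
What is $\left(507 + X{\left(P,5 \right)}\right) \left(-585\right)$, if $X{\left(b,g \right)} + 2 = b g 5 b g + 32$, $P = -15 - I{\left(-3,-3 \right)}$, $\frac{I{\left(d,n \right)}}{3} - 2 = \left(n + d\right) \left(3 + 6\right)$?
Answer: $-1454112270$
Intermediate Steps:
$I{\left(d,n \right)} = 6 + 27 d + 27 n$ ($I{\left(d,n \right)} = 6 + 3 \left(n + d\right) \left(3 + 6\right) = 6 + 3 \left(d + n\right) 9 = 6 + 3 \left(9 d + 9 n\right) = 6 + \left(27 d + 27 n\right) = 6 + 27 d + 27 n$)
$P = 141$ ($P = -15 - \left(6 + 27 \left(-3\right) + 27 \left(-3\right)\right) = -15 - \left(6 - 81 - 81\right) = -15 - -156 = -15 + 156 = 141$)
$X{\left(b,g \right)} = 30 + 5 b^{2} g^{2}$ ($X{\left(b,g \right)} = -2 + \left(b g 5 b g + 32\right) = -2 + \left(5 b g b g + 32\right) = -2 + \left(5 g b^{2} g + 32\right) = -2 + \left(5 b^{2} g^{2} + 32\right) = -2 + \left(32 + 5 b^{2} g^{2}\right) = 30 + 5 b^{2} g^{2}$)
$\left(507 + X{\left(P,5 \right)}\right) \left(-585\right) = \left(507 + \left(30 + 5 \cdot 141^{2} \cdot 5^{2}\right)\right) \left(-585\right) = \left(507 + \left(30 + 5 \cdot 19881 \cdot 25\right)\right) \left(-585\right) = \left(507 + \left(30 + 2485125\right)\right) \left(-585\right) = \left(507 + 2485155\right) \left(-585\right) = 2485662 \left(-585\right) = -1454112270$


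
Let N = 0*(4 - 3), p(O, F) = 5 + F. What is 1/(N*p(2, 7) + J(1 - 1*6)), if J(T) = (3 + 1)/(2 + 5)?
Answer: 7/4 ≈ 1.7500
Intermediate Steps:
N = 0 (N = 0*1 = 0)
J(T) = 4/7
1/(N*p(2, 7) + J(1 - 1*6)) = 1/(0*(5 + 7) + 4/7) = 1/(0*12 + 4/7) = 1/(0 + 4/7) = 1/(4/7) = 7/4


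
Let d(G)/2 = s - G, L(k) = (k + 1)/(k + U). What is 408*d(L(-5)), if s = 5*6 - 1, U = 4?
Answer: 20400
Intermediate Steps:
s = 29 (s = 30 - 1 = 29)
L(k) = (1 + k)/(4 + k) (L(k) = (k + 1)/(k + 4) = (1 + k)/(4 + k))
d(G) = 58 - 2*G (d(G) = 2*(29 - G) = 58 - 2*G)
408*d(L(-5)) = 408*(58 - 2*(1 - 5)/(4 - 5)) = 408*(58 - 2*(-4)/(-1)) = 408*(58 - (-2)*(-4)) = 408*(58 - 2*4) = 408*(58 - 8) = 408*50 = 20400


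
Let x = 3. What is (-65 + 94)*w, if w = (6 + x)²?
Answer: 2349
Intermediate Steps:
w = 81 (w = (6 + 3)² = 9² = 81)
(-65 + 94)*w = (-65 + 94)*81 = 29*81 = 2349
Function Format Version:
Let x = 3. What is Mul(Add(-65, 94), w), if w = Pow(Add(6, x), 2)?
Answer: 2349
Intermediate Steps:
w = 81 (w = Pow(Add(6, 3), 2) = Pow(9, 2) = 81)
Mul(Add(-65, 94), w) = Mul(Add(-65, 94), 81) = Mul(29, 81) = 2349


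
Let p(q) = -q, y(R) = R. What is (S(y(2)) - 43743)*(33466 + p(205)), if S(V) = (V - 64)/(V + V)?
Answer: -2910902937/2 ≈ -1.4555e+9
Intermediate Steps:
S(V) = (-64 + V)/(2*V) (S(V) = (-64 + V)/((2*V)) = (-64 + V)*(1/(2*V)) = (-64 + V)/(2*V))
(S(y(2)) - 43743)*(33466 + p(205)) = ((½)*(-64 + 2)/2 - 43743)*(33466 - 1*205) = ((½)*(½)*(-62) - 43743)*(33466 - 205) = (-31/2 - 43743)*33261 = -87517/2*33261 = -2910902937/2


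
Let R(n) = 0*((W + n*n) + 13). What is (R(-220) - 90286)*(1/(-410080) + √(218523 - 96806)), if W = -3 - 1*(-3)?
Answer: 45143/205040 - 90286*√121717 ≈ -3.1499e+7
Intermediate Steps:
W = 0 (W = -3 + 3 = 0)
R(n) = 0 (R(n) = 0*((0 + n*n) + 13) = 0*((0 + n²) + 13) = 0*(n² + 13) = 0*(13 + n²) = 0)
(R(-220) - 90286)*(1/(-410080) + √(218523 - 96806)) = (0 - 90286)*(1/(-410080) + √(218523 - 96806)) = -90286*(-1/410080 + √121717) = 45143/205040 - 90286*√121717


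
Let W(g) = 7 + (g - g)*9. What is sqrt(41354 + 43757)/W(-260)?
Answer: sqrt(85111)/7 ≈ 41.677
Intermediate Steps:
W(g) = 7 (W(g) = 7 + 0*9 = 7 + 0 = 7)
sqrt(41354 + 43757)/W(-260) = sqrt(41354 + 43757)/7 = sqrt(85111)*(1/7) = sqrt(85111)/7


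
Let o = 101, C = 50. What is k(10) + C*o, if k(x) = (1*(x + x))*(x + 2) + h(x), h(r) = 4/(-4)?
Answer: 5289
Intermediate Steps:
h(r) = -1 (h(r) = 4*(-¼) = -1)
k(x) = -1 + 2*x*(2 + x) (k(x) = (1*(x + x))*(x + 2) - 1 = (1*(2*x))*(2 + x) - 1 = (2*x)*(2 + x) - 1 = 2*x*(2 + x) - 1 = -1 + 2*x*(2 + x))
k(10) + C*o = (-1 + 2*10² + 4*10) + 50*101 = (-1 + 2*100 + 40) + 5050 = (-1 + 200 + 40) + 5050 = 239 + 5050 = 5289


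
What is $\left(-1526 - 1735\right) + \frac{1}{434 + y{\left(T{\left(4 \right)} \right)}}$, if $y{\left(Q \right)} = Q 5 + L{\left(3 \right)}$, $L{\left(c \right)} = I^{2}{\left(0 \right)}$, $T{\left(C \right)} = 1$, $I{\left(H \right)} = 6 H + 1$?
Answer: $- \frac{1434839}{440} \approx -3261.0$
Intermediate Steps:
$I{\left(H \right)} = 1 + 6 H$
$L{\left(c \right)} = 1$ ($L{\left(c \right)} = \left(1 + 6 \cdot 0\right)^{2} = \left(1 + 0\right)^{2} = 1^{2} = 1$)
$y{\left(Q \right)} = 1 + 5 Q$ ($y{\left(Q \right)} = Q 5 + 1 = 5 Q + 1 = 1 + 5 Q$)
$\left(-1526 - 1735\right) + \frac{1}{434 + y{\left(T{\left(4 \right)} \right)}} = \left(-1526 - 1735\right) + \frac{1}{434 + \left(1 + 5 \cdot 1\right)} = \left(-1526 - 1735\right) + \frac{1}{434 + \left(1 + 5\right)} = -3261 + \frac{1}{434 + 6} = -3261 + \frac{1}{440} = - \frac{1434839}{440}$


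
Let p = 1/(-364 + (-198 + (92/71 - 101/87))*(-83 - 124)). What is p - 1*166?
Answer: -13874812627/83583221 ≈ -166.00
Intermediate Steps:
p = 2059/83583221 (p = 1/(-364 + (-198 + (92*(1/71) - 101*1/87))*(-207)) = 1/(-364 + (-198 + (92/71 - 101/87))*(-207)) = 1/(-364 + (-198 + 833/6177)*(-207)) = 1/(-364 - 1222213/6177*(-207)) = 1/(-364 + 84332697/2059) = 1/(83583221/2059) = 2059/83583221 ≈ 2.4634e-5)
p - 1*166 = 2059/83583221 - 1*166 = 2059/83583221 - 166 = -13874812627/83583221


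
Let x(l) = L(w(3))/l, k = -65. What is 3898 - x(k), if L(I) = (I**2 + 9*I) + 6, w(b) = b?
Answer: 253412/65 ≈ 3898.6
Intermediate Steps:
L(I) = 6 + I**2 + 9*I
x(l) = 42/l (x(l) = (6 + 3**2 + 9*3)/l = (6 + 9 + 27)/l = 42/l)
3898 - x(k) = 3898 - 42/(-65) = 3898 - 42*(-1)/65 = 3898 - 1*(-42/65) = 3898 + 42/65 = 253412/65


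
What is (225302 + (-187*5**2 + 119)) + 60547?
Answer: 281293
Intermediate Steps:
(225302 + (-187*5**2 + 119)) + 60547 = (225302 + (-187*25 + 119)) + 60547 = (225302 + (-4675 + 119)) + 60547 = (225302 - 4556) + 60547 = 220746 + 60547 = 281293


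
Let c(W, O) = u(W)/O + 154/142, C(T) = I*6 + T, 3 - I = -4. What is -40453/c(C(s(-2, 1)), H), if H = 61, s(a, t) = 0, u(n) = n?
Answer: -25028849/1097 ≈ -22816.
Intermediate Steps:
I = 7 (I = 3 - 1*(-4) = 3 + 4 = 7)
C(T) = 42 + T (C(T) = 7*6 + T = 42 + T)
c(W, O) = 77/71 + W/O (c(W, O) = W/O + 154/142 = W/O + 154*(1/142) = W/O + 77/71 = 77/71 + W/O)
-40453/c(C(s(-2, 1)), H) = -40453/(77/71 + (42 + 0)/61) = -40453/(77/71 + 42*(1/61)) = -40453/(77/71 + 42/61) = -40453/7679/4331 = -40453*4331/7679 = -25028849/1097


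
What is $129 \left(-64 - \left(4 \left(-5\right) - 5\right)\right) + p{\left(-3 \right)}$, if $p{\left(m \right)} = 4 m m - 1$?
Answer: $-4996$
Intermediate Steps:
$p{\left(m \right)} = -1 + 4 m^{2}$ ($p{\left(m \right)} = 4 m^{2} - 1 = -1 + 4 m^{2}$)
$129 \left(-64 - \left(4 \left(-5\right) - 5\right)\right) + p{\left(-3 \right)} = 129 \left(-64 - \left(4 \left(-5\right) - 5\right)\right) - \left(1 - 4 \left(-3\right)^{2}\right) = 129 \left(-64 - \left(-20 - 5\right)\right) + \left(-1 + 4 \cdot 9\right) = 129 \left(-64 - -25\right) + \left(-1 + 36\right) = 129 \left(-64 + 25\right) + 35 = 129 \left(-39\right) + 35 = -5031 + 35 = -4996$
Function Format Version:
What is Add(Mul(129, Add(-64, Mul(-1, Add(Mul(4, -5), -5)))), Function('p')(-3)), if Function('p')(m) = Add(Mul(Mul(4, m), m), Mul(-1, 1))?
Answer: -4996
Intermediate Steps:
Function('p')(m) = Add(-1, Mul(4, Pow(m, 2))) (Function('p')(m) = Add(Mul(4, Pow(m, 2)), -1) = Add(-1, Mul(4, Pow(m, 2))))
Add(Mul(129, Add(-64, Mul(-1, Add(Mul(4, -5), -5)))), Function('p')(-3)) = Add(Mul(129, Add(-64, Mul(-1, Add(Mul(4, -5), -5)))), Add(-1, Mul(4, Pow(-3, 2)))) = Add(Mul(129, Add(-64, Mul(-1, Add(-20, -5)))), Add(-1, Mul(4, 9))) = Add(Mul(129, Add(-64, Mul(-1, -25))), Add(-1, 36)) = Add(Mul(129, Add(-64, 25)), 35) = Add(Mul(129, -39), 35) = Add(-5031, 35) = -4996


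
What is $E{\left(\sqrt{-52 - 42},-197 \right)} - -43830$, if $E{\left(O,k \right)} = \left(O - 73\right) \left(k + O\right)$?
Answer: $58117 - 270 i \sqrt{94} \approx 58117.0 - 2617.7 i$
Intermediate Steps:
$E{\left(O,k \right)} = \left(-73 + O\right) \left(O + k\right)$
$E{\left(\sqrt{-52 - 42},-197 \right)} - -43830 = \left(\left(\sqrt{-52 - 42}\right)^{2} - 73 \sqrt{-52 - 42} - -14381 + \sqrt{-52 - 42} \left(-197\right)\right) - -43830 = \left(\left(\sqrt{-52 - 42}\right)^{2} - 73 \sqrt{-52 - 42} + 14381 + \sqrt{-52 - 42} \left(-197\right)\right) + 43830 = \left(\left(\sqrt{-94}\right)^{2} - 73 \sqrt{-94} + 14381 + \sqrt{-94} \left(-197\right)\right) + 43830 = \left(\left(i \sqrt{94}\right)^{2} - 73 i \sqrt{94} + 14381 + i \sqrt{94} \left(-197\right)\right) + 43830 = \left(-94 - 73 i \sqrt{94} + 14381 - 197 i \sqrt{94}\right) + 43830 = \left(14287 - 270 i \sqrt{94}\right) + 43830 = 58117 - 270 i \sqrt{94}$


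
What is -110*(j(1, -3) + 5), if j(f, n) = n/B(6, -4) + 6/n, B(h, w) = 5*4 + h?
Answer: -4125/13 ≈ -317.31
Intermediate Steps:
B(h, w) = 20 + h
j(f, n) = 6/n + n/26 (j(f, n) = n/(20 + 6) + 6/n = n/26 + 6/n = 6/n + n/26)
-110*(j(1, -3) + 5) = -110*((6/(-3) + (1/26)*(-3)) + 5) = -110*((6*(-1/3) - 3/26) + 5) = -110*((-2 - 3/26) + 5) = -110*(-55/26 + 5) = -110*75/26 = -22*375/26 = -4125/13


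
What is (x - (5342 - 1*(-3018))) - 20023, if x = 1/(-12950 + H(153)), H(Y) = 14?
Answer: -367162489/12936 ≈ -28383.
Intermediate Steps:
x = -1/12936 (x = 1/(-12950 + 14) = 1/(-12936) = -1/12936 ≈ -7.7304e-5)
(x - (5342 - 1*(-3018))) - 20023 = (-1/12936 - (5342 - 1*(-3018))) - 20023 = (-1/12936 - (5342 + 3018)) - 20023 = (-1/12936 - 1*8360) - 20023 = (-1/12936 - 8360) - 20023 = -108144961/12936 - 20023 = -367162489/12936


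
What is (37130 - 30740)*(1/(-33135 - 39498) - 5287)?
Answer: -11520320160/341 ≈ -3.3784e+7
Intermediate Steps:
(37130 - 30740)*(1/(-33135 - 39498) - 5287) = 6390*(1/(-72633) - 5287) = 6390*(-1/72633 - 5287) = 6390*(-384010672/72633) = -11520320160/341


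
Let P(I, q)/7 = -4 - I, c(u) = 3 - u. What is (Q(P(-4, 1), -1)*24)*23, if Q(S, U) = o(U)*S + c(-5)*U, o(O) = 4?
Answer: -4416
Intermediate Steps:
P(I, q) = -28 - 7*I (P(I, q) = 7*(-4 - I) = -28 - 7*I)
Q(S, U) = 4*S + 8*U (Q(S, U) = 4*S + (3 - 1*(-5))*U = 4*S + (3 + 5)*U = 4*S + 8*U)
(Q(P(-4, 1), -1)*24)*23 = ((4*(-28 - 7*(-4)) + 8*(-1))*24)*23 = ((4*(-28 + 28) - 8)*24)*23 = ((4*0 - 8)*24)*23 = ((0 - 8)*24)*23 = -8*24*23 = -192*23 = -4416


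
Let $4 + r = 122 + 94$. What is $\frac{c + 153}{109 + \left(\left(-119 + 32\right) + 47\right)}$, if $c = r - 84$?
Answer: $\frac{281}{69} \approx 4.0725$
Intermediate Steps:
$r = 212$ ($r = -4 + \left(122 + 94\right) = -4 + 216 = 212$)
$c = 128$ ($c = 212 - 84 = 128$)
$\frac{c + 153}{109 + \left(\left(-119 + 32\right) + 47\right)} = \frac{128 + 153}{109 + \left(\left(-119 + 32\right) + 47\right)} = \frac{281}{109 + \left(-87 + 47\right)} = \frac{281}{109 - 40} = \frac{281}{69}$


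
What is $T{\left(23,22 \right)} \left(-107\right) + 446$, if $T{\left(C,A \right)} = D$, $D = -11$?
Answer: $1623$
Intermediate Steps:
$T{\left(C,A \right)} = -11$
$T{\left(23,22 \right)} \left(-107\right) + 446 = \left(-11\right) \left(-107\right) + 446 = 1177 + 446 = 1623$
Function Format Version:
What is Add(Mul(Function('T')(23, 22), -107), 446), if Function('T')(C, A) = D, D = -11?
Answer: 1623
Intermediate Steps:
Function('T')(C, A) = -11
Add(Mul(Function('T')(23, 22), -107), 446) = Add(Mul(-11, -107), 446) = Add(1177, 446) = 1623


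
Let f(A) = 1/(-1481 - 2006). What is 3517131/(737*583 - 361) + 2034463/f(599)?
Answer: -3045599184300979/429310 ≈ -7.0942e+9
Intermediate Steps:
f(A) = -1/3487 (f(A) = 1/(-3487) = -1/3487)
3517131/(737*583 - 361) + 2034463/f(599) = 3517131/(737*583 - 361) + 2034463/(-1/3487) = 3517131/(429671 - 361) + 2034463*(-3487) = 3517131/429310 - 7094172481 = -3045599184300979/429310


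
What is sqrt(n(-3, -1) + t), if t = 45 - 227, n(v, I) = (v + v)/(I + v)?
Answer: 19*I*sqrt(2)/2 ≈ 13.435*I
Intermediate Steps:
n(v, I) = 2*v/(I + v) (n(v, I) = (2*v)/(I + v) = 2*v/(I + v))
t = -182
sqrt(n(-3, -1) + t) = sqrt(2*(-3)/(-1 - 3) - 182) = sqrt(2*(-3)/(-4) - 182) = sqrt(2*(-3)*(-1/4) - 182) = sqrt(3/2 - 182) = sqrt(-361/2) = 19*I*sqrt(2)/2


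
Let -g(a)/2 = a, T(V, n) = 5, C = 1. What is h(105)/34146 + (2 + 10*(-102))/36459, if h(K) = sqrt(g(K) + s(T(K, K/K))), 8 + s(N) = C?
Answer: -1018/36459 + I*sqrt(217)/34146 ≈ -0.027922 + 0.00043141*I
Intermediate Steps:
g(a) = -2*a
s(N) = -7 (s(N) = -8 + 1 = -7)
h(K) = sqrt(-7 - 2*K) (h(K) = sqrt(-2*K - 7) = sqrt(-7 - 2*K))
h(105)/34146 + (2 + 10*(-102))/36459 = sqrt(-7 - 2*105)/34146 + (2 + 10*(-102))/36459 = sqrt(-7 - 210)*(1/34146) + (2 - 1020)*(1/36459) = sqrt(-217)*(1/34146) - 1018*1/36459 = (I*sqrt(217))*(1/34146) - 1018/36459 = I*sqrt(217)/34146 - 1018/36459 = -1018/36459 + I*sqrt(217)/34146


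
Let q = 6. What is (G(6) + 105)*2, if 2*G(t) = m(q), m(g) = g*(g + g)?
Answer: 282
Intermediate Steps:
m(g) = 2*g² (m(g) = g*(2*g) = 2*g²)
G(t) = 36 (G(t) = (2*6²)/2 = (2*36)/2 = (½)*72 = 36)
(G(6) + 105)*2 = (36 + 105)*2 = 141*2 = 282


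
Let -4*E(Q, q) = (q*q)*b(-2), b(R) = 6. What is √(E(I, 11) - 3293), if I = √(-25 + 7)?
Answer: I*√13898/2 ≈ 58.945*I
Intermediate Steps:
I = 3*I*√2 (I = √(-18) = 3*I*√2 ≈ 4.2426*I)
E(Q, q) = -3*q²/2 (E(Q, q) = -q*q*6/4 = -q²*6/4 = -3*q²/2)
√(E(I, 11) - 3293) = √(-3/2*11² - 3293) = √(-3/2*121 - 3293) = √(-363/2 - 3293) = √(-6949/2) = I*√13898/2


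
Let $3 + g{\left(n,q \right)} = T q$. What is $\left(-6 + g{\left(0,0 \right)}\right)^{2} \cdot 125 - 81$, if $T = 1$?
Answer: $10044$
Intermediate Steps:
$g{\left(n,q \right)} = -3 + q$ ($g{\left(n,q \right)} = -3 + 1 q = -3 + q$)
$\left(-6 + g{\left(0,0 \right)}\right)^{2} \cdot 125 - 81 = \left(-6 + \left(-3 + 0\right)\right)^{2} \cdot 125 - 81 = \left(-6 - 3\right)^{2} \cdot 125 - 81 = \left(-9\right)^{2} \cdot 125 - 81 = 81 \cdot 125 - 81 = 10125 - 81 = 10044$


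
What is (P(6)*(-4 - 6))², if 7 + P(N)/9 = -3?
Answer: 810000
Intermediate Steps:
P(N) = -90 (P(N) = -63 + 9*(-3) = -63 - 27 = -90)
(P(6)*(-4 - 6))² = (-90*(-4 - 6))² = (-90*(-10))² = 900² = 810000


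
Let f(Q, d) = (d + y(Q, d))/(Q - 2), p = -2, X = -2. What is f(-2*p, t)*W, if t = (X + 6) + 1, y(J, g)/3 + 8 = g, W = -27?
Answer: 54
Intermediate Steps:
y(J, g) = -24 + 3*g
t = 5 (t = (-2 + 6) + 1 = 4 + 1 = 5)
f(Q, d) = (-24 + 4*d)/(-2 + Q) (f(Q, d) = (d + (-24 + 3*d))/(Q - 2) = (-24 + 4*d)/(-2 + Q))
f(-2*p, t)*W = (4*(-6 + 5)/(-2 - 2*(-2)))*(-27) = (4*(-1)/(-2 + 4))*(-27) = (4*(-1)/2)*(-27) = (4*(½)*(-1))*(-27) = -2*(-27) = 54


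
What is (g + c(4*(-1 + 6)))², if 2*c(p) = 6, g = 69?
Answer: 5184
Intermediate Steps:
c(p) = 3 (c(p) = (½)*6 = 3)
(g + c(4*(-1 + 6)))² = (69 + 3)² = 72² = 5184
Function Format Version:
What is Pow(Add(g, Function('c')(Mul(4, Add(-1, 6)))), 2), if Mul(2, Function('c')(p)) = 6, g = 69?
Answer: 5184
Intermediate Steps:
Function('c')(p) = 3 (Function('c')(p) = Mul(Rational(1, 2), 6) = 3)
Pow(Add(g, Function('c')(Mul(4, Add(-1, 6)))), 2) = Pow(Add(69, 3), 2) = Pow(72, 2) = 5184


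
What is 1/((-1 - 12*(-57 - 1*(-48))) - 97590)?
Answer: -1/97483 ≈ -1.0258e-5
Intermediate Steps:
1/((-1 - 12*(-57 - 1*(-48))) - 97590) = 1/((-1 - 12*(-57 + 48)) - 97590) = 1/((-1 - 12*(-9)) - 97590) = 1/((-1 + 108) - 97590) = 1/(107 - 97590) = 1/(-97483) = -1/97483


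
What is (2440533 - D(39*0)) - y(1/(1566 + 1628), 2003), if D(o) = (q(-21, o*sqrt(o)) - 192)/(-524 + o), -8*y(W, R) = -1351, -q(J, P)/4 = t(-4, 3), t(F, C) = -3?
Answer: 2557501243/1048 ≈ 2.4404e+6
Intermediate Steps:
q(J, P) = 12 (q(J, P) = -4*(-3) = 12)
y(W, R) = 1351/8 (y(W, R) = -1/8*(-1351) = 1351/8)
D(o) = -180/(-524 + o) (D(o) = (12 - 192)/(-524 + o) = -180/(-524 + o))
(2440533 - D(39*0)) - y(1/(1566 + 1628), 2003) = (2440533 - (-180)/(-524 + 39*0)) - 1*1351/8 = (2440533 - (-180)/(-524 + 0)) - 1351/8 = (2440533 - (-180)/(-524)) - 1351/8 = (2440533 - (-180)*(-1)/524) - 1351/8 = (2440533 - 1*45/131) - 1351/8 = (2440533 - 45/131) - 1351/8 = 319709778/131 - 1351/8 = 2557501243/1048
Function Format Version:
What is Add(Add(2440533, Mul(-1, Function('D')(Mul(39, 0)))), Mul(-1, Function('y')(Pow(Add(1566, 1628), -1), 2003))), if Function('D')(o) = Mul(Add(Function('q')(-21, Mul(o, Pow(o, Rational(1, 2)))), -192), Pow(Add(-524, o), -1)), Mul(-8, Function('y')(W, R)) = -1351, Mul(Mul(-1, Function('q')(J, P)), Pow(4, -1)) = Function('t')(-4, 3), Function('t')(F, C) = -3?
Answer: Rational(2557501243, 1048) ≈ 2.4404e+6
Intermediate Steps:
Function('q')(J, P) = 12 (Function('q')(J, P) = Mul(-4, -3) = 12)
Function('y')(W, R) = Rational(1351, 8) (Function('y')(W, R) = Mul(Rational(-1, 8), -1351) = Rational(1351, 8))
Function('D')(o) = Mul(-180, Pow(Add(-524, o), -1)) (Function('D')(o) = Mul(Add(12, -192), Pow(Add(-524, o), -1)) = Mul(-180, Pow(Add(-524, o), -1)))
Add(Add(2440533, Mul(-1, Function('D')(Mul(39, 0)))), Mul(-1, Function('y')(Pow(Add(1566, 1628), -1), 2003))) = Add(Add(2440533, Mul(-1, Mul(-180, Pow(Add(-524, Mul(39, 0)), -1)))), Mul(-1, Rational(1351, 8))) = Add(Add(2440533, Mul(-1, Mul(-180, Pow(Add(-524, 0), -1)))), Rational(-1351, 8)) = Add(Add(2440533, Mul(-1, Mul(-180, Pow(-524, -1)))), Rational(-1351, 8)) = Add(Add(2440533, Mul(-1, Mul(-180, Rational(-1, 524)))), Rational(-1351, 8)) = Add(Add(2440533, Mul(-1, Rational(45, 131))), Rational(-1351, 8)) = Add(Add(2440533, Rational(-45, 131)), Rational(-1351, 8)) = Add(Rational(319709778, 131), Rational(-1351, 8)) = Rational(2557501243, 1048)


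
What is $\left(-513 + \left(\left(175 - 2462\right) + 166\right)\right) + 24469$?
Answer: $21835$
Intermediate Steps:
$\left(-513 + \left(\left(175 - 2462\right) + 166\right)\right) + 24469 = \left(-513 + \left(-2287 + 166\right)\right) + 24469 = \left(-513 - 2121\right) + 24469 = -2634 + 24469 = 21835$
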